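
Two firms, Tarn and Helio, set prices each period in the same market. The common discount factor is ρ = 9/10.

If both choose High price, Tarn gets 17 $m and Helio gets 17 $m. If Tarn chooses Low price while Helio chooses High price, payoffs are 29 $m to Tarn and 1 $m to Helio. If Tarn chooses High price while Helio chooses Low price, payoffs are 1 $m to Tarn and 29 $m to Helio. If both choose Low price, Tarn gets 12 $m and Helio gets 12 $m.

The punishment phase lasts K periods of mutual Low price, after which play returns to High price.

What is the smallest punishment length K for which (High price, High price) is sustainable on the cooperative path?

3

IC: ρ(1−ρ^K)/(1−ρ) ≥ (29−17)/(17−12) = 12/5.
With ρ = 9/10: need 1 − ρ^K ≥ 12/5·(1−9/10)/(9/10), i.e. ρ^K ≤ 0.7333.
Since (9/10)^2 = 0.8100 and (9/10)^3 = 0.7290, the smallest such K is 3.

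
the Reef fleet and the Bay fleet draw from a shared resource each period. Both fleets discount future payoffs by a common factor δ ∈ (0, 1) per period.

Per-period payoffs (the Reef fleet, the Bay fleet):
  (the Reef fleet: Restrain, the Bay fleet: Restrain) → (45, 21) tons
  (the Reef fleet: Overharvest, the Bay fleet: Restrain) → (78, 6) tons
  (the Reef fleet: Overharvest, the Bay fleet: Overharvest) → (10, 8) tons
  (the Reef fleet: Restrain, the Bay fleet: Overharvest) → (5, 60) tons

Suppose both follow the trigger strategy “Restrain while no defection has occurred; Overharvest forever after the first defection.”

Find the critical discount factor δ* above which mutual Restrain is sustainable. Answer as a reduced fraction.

3/4

the Reef fleet: cooperation gives 45 each period; deviation gives 78 once then 10 forever.
  45/(1−δ) ≥ 78 + 10δ/(1−δ) ⇒ δ ≥ 33/68.
the Bay fleet: cooperation gives 21 each period; deviation gives 60 once then 8 forever.
  δ ≥ 39/52 = 3/4.
Both must hold, so the binding constraint is the Bay fleet's: δ ≥ 3/4.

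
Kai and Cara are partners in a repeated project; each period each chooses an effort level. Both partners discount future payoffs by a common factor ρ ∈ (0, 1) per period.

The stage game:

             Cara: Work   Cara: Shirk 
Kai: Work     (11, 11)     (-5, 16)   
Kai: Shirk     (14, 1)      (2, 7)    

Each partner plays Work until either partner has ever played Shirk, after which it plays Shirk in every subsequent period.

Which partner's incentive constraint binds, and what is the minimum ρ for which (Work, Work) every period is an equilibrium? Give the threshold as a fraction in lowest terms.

Kai: cooperation gives 11 each period; deviation gives 14 once then 2 forever.
  11/(1−ρ) ≥ 14 + 2ρ/(1−ρ) ⇒ ρ ≥ 3/12 = 1/4.
Cara: cooperation gives 11 each period; deviation gives 16 once then 7 forever.
  ρ ≥ 5/9.
Both must hold, so the binding constraint is Cara's: ρ ≥ 5/9.

Cara; ρ ≥ 5/9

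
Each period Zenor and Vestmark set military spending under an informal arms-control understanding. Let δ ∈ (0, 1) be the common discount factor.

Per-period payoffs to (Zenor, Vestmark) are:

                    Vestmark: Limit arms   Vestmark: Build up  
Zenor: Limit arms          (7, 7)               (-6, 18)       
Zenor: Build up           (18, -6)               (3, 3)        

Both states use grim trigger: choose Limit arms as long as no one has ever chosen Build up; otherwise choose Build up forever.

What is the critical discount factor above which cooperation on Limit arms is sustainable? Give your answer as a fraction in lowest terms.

One-period gain from deviating is 18 − 7 = 11. The loss is 7 − 3 = 4 in every subsequent period, with present value 4·δ/(1−δ).
Deviation is unprofitable when 4·δ/(1−δ) ≥ 11, i.e. δ/(1−δ) ≥ 11/4.
Equivalently δ ≥ 11/(11+4) = 11/15.

11/15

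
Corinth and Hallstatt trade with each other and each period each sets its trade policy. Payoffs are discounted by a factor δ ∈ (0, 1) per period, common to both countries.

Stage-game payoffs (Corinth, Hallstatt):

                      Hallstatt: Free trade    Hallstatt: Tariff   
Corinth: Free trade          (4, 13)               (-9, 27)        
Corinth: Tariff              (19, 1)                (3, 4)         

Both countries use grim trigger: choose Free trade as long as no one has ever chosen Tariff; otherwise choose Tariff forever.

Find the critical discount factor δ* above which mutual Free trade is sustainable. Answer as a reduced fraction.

For Corinth: deviation gain 19−4 = 15, per-period punishment loss 4−3 = 1. IC gives δ ≥ 15/16.
For Hallstatt: gain 14, loss 9 per period, so δ ≥ 14/23.
The tighter constraint is Corinth's, so cooperation needs δ ≥ 15/16.

15/16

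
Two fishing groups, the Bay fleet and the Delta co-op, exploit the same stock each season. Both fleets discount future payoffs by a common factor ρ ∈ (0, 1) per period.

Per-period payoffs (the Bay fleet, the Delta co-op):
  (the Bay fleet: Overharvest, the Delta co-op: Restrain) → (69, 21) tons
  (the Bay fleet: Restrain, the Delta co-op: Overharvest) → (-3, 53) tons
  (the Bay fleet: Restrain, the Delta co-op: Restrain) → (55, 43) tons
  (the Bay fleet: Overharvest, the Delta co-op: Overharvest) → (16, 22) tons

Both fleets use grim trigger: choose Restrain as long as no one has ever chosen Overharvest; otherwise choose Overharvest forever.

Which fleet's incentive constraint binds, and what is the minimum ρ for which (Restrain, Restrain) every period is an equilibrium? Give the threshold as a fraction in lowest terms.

the Delta co-op; ρ ≥ 10/31

For the Bay fleet: deviation gain 69−55 = 14, per-period punishment loss 55−16 = 39. IC gives ρ ≥ 14/53.
For the Delta co-op: gain 10, loss 21 per period, so ρ ≥ 10/31.
The tighter constraint is the Delta co-op's, so cooperation needs ρ ≥ 10/31.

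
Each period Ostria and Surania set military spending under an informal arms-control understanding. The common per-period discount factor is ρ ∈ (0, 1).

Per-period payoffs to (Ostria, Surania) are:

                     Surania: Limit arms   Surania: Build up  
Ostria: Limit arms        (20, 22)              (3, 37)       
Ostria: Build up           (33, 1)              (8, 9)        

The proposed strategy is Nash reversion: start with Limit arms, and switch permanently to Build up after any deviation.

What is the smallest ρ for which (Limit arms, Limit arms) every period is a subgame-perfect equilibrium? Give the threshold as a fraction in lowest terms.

Ostria's threshold: (33−20)/(33−8) = 13/25.
Surania's threshold: (37−22)/(37−9) = 15/28.
13/25 < 15/28, so Surania binds and ρ* = 15/28.

15/28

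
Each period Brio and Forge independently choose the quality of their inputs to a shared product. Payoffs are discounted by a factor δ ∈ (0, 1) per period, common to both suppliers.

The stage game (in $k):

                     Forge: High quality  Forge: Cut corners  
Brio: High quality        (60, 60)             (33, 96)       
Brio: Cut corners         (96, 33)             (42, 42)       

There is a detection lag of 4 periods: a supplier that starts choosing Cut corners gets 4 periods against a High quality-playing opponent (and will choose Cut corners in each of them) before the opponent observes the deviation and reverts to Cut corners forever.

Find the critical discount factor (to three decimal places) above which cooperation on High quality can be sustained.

0.904

Deviating for the 4 undetected periods gains 96−60 = 36 per period over cooperation, then loses 60−42 = 18 per period forever once punishment starts.
Gain: 36(1 + δ + … + δ^3); loss: 18·δ^4/(1−δ).
No profitable deviation ⇔ 36(1−δ^4) ≤ 18·δ^4, i.e. δ^4 ≥ 36/(36+18) = 2/3.
Hence δ ≥ (2/3)^(1/4) ≈ 0.904.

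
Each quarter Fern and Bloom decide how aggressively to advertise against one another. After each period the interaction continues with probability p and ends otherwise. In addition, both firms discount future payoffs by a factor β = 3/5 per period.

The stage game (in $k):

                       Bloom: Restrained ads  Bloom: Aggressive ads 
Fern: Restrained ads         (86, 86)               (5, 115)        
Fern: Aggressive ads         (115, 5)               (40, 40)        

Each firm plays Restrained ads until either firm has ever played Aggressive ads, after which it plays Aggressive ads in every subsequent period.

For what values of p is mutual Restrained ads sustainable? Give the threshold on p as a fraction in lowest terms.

29/45

Expected continuation weight on next period's payoff is β·p = 3/5·p, which plays the role of the discount factor.
Cooperation requires 3/5·p ≥ (115−86)/(115−40) = 29/75, hence p ≥ 29/45.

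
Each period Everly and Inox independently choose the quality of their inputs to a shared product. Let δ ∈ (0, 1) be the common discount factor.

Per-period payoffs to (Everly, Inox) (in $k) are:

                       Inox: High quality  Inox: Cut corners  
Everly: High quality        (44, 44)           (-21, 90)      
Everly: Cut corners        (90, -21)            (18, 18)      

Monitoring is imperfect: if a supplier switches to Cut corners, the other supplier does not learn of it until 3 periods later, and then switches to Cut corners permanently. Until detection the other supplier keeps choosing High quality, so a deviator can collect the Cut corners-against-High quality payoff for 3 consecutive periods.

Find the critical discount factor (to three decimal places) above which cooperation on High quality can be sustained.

A deviator earns 90 for 3 periods, then 18 forever; cooperating earns 44 forever. Multiplying the IC by (1−δ):
44 ≥ 90(1−δ^3) + 18δ^3, so 72·δ^3 ≥ 46 and δ^3 ≥ 23/36.
δ ≥ (23/36)^(1/3) ≈ 0.861.

0.861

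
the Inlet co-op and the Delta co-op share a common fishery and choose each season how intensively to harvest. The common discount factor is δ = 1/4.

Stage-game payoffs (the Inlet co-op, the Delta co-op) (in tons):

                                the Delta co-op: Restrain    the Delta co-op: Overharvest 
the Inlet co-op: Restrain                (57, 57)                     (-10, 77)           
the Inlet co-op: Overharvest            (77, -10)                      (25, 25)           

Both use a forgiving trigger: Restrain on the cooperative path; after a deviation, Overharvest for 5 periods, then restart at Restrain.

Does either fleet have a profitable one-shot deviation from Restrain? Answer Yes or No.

A one-shot deviation gives 77 now, then 25 for 5 periods, then back to 57.
Gain from deviating: (77−57) today; loss: (57−25) in each of the next 5 periods.
No-deviation condition: (57−25)(δ+…+δ^5) ≥ 77−57, i.e. δ+…+δ^5 ≥ 5/8.
At δ = 1/4: δ+…+δ^5 = 0.3330 < 0.6250.
So cooperation is not sustainable.

Yes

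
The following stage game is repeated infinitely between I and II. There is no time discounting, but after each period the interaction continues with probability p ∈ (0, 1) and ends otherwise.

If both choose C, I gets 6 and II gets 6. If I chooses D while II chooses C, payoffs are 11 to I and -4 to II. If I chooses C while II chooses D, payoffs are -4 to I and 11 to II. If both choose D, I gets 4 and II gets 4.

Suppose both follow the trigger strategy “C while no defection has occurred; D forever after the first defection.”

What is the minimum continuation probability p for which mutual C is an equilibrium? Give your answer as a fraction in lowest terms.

5/7

With no time discounting, the continuation probability p plays the role of the discount factor.
Grim-trigger IC: 6/(1−p) ≥ 11 + 4p/(1−p) ⇒ p ≥ (11−6)/(11−4) = 5/7.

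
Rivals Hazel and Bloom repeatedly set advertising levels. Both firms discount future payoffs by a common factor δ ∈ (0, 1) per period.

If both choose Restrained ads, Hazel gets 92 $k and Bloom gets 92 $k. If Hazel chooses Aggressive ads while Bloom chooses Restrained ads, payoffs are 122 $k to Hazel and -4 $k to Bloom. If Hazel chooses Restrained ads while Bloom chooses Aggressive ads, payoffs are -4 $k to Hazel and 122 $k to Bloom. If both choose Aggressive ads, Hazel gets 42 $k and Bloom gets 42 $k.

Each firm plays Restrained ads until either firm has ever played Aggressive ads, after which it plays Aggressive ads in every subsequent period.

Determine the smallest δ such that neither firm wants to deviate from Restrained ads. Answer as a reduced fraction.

One-period gain from deviating is 122 − 92 = 30. The loss is 92 − 42 = 50 in every subsequent period, with present value 50·δ/(1−δ).
Deviation is unprofitable when 50·δ/(1−δ) ≥ 30, i.e. δ/(1−δ) ≥ 3/5.
Equivalently δ ≥ 30/(30+50) = 3/8.

3/8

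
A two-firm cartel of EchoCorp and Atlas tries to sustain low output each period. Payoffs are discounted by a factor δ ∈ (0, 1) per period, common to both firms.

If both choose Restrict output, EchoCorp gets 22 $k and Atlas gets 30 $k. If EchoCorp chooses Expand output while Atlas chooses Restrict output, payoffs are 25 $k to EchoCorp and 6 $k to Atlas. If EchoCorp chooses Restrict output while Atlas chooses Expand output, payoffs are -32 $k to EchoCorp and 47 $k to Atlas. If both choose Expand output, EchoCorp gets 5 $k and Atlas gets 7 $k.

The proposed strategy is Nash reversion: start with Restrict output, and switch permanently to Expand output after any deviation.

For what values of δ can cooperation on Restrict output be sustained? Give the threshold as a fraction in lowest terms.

For EchoCorp: deviation gain 25−22 = 3, per-period punishment loss 22−5 = 17. IC gives δ ≥ 3/20.
For Atlas: gain 17, loss 23 per period, so δ ≥ 17/40.
The tighter constraint is Atlas's, so cooperation needs δ ≥ 17/40.

17/40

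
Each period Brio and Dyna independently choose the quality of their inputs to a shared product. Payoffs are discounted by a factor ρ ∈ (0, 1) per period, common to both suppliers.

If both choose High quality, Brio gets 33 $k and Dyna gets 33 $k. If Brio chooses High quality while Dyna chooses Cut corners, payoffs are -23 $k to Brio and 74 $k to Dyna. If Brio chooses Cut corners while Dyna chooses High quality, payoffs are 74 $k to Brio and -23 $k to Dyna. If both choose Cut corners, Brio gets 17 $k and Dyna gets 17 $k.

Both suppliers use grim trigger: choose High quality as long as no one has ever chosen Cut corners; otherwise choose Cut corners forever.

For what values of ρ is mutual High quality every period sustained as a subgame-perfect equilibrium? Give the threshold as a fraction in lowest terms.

One-period gain from deviating is 74 − 33 = 41. The loss is 33 − 17 = 16 in every subsequent period, with present value 16·ρ/(1−ρ).
Deviation is unprofitable when 16·ρ/(1−ρ) ≥ 41, i.e. ρ/(1−ρ) ≥ 41/16.
Equivalently ρ ≥ 41/(41+16) = 41/57.

41/57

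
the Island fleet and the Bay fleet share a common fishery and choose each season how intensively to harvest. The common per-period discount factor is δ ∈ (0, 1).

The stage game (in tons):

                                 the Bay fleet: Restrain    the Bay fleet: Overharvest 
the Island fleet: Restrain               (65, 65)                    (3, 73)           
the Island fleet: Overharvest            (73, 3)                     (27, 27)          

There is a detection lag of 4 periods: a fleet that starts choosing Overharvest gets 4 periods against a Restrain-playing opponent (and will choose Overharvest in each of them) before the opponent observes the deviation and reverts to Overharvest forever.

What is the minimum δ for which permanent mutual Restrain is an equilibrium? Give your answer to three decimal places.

A deviator earns 73 for 4 periods, then 27 forever; cooperating earns 65 forever. Multiplying the IC by (1−δ):
65 ≥ 73(1−δ^4) + 27δ^4, so 46·δ^4 ≥ 8 and δ^4 ≥ 4/23.
δ ≥ (4/23)^(1/4) ≈ 0.646.

0.646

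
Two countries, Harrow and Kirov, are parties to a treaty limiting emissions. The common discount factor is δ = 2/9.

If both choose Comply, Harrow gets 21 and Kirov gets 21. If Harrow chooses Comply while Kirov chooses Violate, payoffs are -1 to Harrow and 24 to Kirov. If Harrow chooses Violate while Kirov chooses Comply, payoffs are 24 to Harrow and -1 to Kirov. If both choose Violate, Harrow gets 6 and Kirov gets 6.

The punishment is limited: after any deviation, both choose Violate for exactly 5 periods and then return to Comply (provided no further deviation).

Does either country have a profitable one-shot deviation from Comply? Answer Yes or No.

A one-shot deviation gives 24 now, then 6 for 5 periods, then back to 21.
Gain from deviating: (24−21) today; loss: (21−6) in each of the next 5 periods.
No-deviation condition: (21−6)(δ+…+δ^5) ≥ 24−21, i.e. δ+…+δ^5 ≥ 1/5.
At δ = 2/9: δ+…+δ^5 = 0.2856 ≥ 0.2000.
So cooperation is sustainable.

No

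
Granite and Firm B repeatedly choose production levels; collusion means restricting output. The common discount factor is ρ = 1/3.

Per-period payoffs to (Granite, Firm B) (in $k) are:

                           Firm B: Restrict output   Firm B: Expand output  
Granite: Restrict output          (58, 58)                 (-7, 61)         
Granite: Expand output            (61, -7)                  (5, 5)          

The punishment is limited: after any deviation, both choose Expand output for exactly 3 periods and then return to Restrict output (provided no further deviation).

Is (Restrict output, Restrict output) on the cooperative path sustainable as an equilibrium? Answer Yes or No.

Yes

Comparing payoff streams over the 4 periods until play realigns: cooperate → 58(1+ρ+…+ρ^3); deviate → 61 + 5(ρ+…+ρ^3).
Cooperation is sustained iff (58−5)(ρ+…+ρ^3) ≥ 61−58.
ρ+…+ρ^3 = 1/3·(1−(1/3)^3)/(1−1/3) = 0.4815, and (61−58)/(58−5) = 0.0566.
0.4815 ≥ 0.0566, so cooperation is sustainable.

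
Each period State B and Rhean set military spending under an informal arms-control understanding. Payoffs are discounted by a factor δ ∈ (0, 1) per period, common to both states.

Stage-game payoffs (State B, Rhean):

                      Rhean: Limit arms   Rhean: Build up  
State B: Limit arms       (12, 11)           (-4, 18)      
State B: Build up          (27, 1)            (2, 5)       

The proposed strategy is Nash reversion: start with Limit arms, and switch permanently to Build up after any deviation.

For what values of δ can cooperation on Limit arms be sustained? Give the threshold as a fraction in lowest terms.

State B: cooperation gives 12 each period; deviation gives 27 once then 2 forever.
  12/(1−δ) ≥ 27 + 2δ/(1−δ) ⇒ δ ≥ 15/25 = 3/5.
Rhean: cooperation gives 11 each period; deviation gives 18 once then 5 forever.
  δ ≥ 7/13.
Both must hold, so the binding constraint is State B's: δ ≥ 3/5.

3/5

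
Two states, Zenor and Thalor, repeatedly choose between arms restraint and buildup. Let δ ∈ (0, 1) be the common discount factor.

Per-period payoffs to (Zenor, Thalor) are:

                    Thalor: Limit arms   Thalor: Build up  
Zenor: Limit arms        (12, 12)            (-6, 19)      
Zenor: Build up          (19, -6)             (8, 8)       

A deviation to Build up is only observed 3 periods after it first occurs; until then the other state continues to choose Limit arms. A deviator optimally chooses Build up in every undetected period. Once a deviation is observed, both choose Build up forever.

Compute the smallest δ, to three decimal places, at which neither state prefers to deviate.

0.860

The best deviation is to choose Build up for all 3 undetected periods, earning 19 each, then 8 forever once detected.
Deviation value: 19(1−δ^3)/(1−δ) + 8δ^3/(1−δ); cooperation value: 12/(1−δ).
IC: 12 ≥ 19(1−δ^3) + 8δ^3 = 19 − 11δ^3.
So δ^3 ≥ 7/11, giving δ ≥ (7/11)^(1/3) ≈ 0.860.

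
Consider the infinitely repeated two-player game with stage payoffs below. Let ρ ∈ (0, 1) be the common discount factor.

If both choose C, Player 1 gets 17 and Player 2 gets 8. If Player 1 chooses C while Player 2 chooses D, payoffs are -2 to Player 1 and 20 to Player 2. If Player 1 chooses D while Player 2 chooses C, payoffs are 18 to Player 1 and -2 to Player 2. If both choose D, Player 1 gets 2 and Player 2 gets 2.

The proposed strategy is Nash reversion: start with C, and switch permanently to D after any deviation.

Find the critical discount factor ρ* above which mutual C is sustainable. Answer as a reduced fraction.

2/3

Player 1's threshold: (18−17)/(18−2) = 1/16.
Player 2's threshold: (20−8)/(20−2) = 2/3.
1/16 < 2/3, so Player 2 binds and ρ* = 2/3.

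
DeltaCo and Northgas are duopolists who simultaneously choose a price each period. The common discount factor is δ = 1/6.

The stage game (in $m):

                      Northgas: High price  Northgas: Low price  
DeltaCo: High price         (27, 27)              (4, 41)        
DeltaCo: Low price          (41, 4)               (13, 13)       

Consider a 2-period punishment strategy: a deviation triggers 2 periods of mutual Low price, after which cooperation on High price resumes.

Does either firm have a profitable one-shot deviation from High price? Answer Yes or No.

A one-shot deviation gives 41 now, then 13 for 2 periods, then back to 27.
Gain from deviating: (41−27) today; loss: (27−13) in each of the next 2 periods.
No-deviation condition: (27−13)(δ+…+δ^2) ≥ 41−27, i.e. δ+…+δ^2 ≥ 1.
At δ = 1/6: δ+…+δ^2 = 0.1944 < 1.0000.
So cooperation is not sustainable.

Yes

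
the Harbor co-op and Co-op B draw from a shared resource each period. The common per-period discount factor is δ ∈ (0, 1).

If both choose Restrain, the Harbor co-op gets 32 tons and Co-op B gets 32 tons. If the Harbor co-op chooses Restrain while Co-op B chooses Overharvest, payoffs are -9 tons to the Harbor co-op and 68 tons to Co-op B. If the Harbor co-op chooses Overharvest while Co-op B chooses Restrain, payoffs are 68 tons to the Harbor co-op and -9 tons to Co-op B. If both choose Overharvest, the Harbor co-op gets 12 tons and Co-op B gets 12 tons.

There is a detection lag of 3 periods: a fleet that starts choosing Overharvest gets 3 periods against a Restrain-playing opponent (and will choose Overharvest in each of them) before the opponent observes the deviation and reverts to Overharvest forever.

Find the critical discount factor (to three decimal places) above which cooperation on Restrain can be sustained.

Deviating for the 3 undetected periods gains 68−32 = 36 per period over cooperation, then loses 32−12 = 20 per period forever once punishment starts.
Gain: 36(1 + δ + … + δ^2); loss: 20·δ^3/(1−δ).
No profitable deviation ⇔ 36(1−δ^3) ≤ 20·δ^3, i.e. δ^3 ≥ 36/(36+20) = 9/14.
Hence δ ≥ (9/14)^(1/3) ≈ 0.863.

0.863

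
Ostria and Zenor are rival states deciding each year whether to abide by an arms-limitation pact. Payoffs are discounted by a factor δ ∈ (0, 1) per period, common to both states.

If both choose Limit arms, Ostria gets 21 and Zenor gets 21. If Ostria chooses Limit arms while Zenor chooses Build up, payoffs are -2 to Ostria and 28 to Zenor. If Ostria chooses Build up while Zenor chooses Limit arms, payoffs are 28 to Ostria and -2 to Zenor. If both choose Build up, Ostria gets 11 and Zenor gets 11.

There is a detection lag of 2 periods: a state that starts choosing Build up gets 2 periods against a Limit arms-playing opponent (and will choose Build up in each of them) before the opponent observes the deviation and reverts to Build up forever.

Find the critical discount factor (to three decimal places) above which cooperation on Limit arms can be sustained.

A deviator earns 28 for 2 periods, then 11 forever; cooperating earns 21 forever. Multiplying the IC by (1−δ):
21 ≥ 28(1−δ^2) + 11δ^2, so 17·δ^2 ≥ 7 and δ^2 ≥ 7/17.
δ ≥ (7/17)^(1/2) ≈ 0.642.

0.642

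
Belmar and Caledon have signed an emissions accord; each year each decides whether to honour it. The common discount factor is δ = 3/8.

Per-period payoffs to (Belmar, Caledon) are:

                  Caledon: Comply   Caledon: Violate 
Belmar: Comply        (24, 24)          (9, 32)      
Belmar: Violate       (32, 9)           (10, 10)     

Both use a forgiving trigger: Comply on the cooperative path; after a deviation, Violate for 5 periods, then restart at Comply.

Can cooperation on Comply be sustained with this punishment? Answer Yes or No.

Yes

Comparing payoff streams over the 6 periods until play realigns: cooperate → 24(1+δ+…+δ^5); deviate → 32 + 10(δ+…+δ^5).
Cooperation is sustained iff (24−10)(δ+…+δ^5) ≥ 32−24.
δ+…+δ^5 = 3/8·(1−(3/8)^5)/(1−3/8) = 0.5956, and (32−24)/(24−10) = 0.5714.
0.5956 ≥ 0.5714, so cooperation is sustainable.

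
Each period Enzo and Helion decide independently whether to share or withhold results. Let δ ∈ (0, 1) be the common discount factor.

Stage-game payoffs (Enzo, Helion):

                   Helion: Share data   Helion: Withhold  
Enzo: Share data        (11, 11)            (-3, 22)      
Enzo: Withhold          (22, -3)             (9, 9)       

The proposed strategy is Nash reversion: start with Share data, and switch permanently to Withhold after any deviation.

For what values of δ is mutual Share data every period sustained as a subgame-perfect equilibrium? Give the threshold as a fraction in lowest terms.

Under grim trigger the critical discount factor is (T−C)/(T−P) with T = 22, C = 11, P = 9.
δ* = (22−11)/(22−9) = 11/13.

11/13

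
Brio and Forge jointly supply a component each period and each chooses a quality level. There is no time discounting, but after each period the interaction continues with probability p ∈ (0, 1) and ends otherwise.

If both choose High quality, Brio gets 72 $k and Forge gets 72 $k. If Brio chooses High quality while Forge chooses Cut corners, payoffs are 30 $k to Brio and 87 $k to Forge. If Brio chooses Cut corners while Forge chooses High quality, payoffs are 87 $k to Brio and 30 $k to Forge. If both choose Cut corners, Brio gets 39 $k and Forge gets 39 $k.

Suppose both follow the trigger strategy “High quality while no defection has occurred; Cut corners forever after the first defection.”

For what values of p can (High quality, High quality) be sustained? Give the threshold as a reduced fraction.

With no time discounting, the continuation probability p plays the role of the discount factor.
Grim-trigger IC: 72/(1−p) ≥ 87 + 39p/(1−p) ⇒ p ≥ (87−72)/(87−39) = 5/16.

5/16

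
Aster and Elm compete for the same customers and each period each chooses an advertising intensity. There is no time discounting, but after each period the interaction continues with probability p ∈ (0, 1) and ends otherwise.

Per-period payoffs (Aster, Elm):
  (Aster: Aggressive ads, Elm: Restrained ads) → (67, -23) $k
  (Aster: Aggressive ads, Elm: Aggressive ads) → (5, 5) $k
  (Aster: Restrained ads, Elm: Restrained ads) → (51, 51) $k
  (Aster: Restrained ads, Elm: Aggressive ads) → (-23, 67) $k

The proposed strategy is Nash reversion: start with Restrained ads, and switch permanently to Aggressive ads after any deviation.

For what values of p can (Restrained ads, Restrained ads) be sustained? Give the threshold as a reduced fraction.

8/31

With no time discounting, the continuation probability p plays the role of the discount factor.
Grim-trigger IC: 51/(1−p) ≥ 67 + 5p/(1−p) ⇒ p ≥ (67−51)/(67−5) = 8/31.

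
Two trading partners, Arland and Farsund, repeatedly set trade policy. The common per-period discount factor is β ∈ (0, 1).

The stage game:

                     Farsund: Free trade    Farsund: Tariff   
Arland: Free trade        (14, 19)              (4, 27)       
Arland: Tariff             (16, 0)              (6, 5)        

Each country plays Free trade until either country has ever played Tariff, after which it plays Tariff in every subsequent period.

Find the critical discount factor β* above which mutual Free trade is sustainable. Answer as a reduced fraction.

Arland's threshold: (16−14)/(16−6) = 1/5.
Farsund's threshold: (27−19)/(27−5) = 4/11.
1/5 < 4/11, so Farsund binds and β* = 4/11.

4/11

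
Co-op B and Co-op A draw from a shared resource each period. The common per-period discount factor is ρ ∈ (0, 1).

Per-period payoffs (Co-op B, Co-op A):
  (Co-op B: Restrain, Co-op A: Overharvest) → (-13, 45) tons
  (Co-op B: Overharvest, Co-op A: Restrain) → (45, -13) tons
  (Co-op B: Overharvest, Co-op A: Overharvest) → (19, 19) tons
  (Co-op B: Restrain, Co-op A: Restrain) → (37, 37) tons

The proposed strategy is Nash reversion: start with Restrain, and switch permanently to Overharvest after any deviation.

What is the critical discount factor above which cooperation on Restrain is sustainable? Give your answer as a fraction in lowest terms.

One-period gain from deviating is 45 − 37 = 8. The loss is 37 − 19 = 18 in every subsequent period, with present value 18·ρ/(1−ρ).
Deviation is unprofitable when 18·ρ/(1−ρ) ≥ 8, i.e. ρ/(1−ρ) ≥ 4/9.
Equivalently ρ ≥ 8/(8+18) = 4/13.

4/13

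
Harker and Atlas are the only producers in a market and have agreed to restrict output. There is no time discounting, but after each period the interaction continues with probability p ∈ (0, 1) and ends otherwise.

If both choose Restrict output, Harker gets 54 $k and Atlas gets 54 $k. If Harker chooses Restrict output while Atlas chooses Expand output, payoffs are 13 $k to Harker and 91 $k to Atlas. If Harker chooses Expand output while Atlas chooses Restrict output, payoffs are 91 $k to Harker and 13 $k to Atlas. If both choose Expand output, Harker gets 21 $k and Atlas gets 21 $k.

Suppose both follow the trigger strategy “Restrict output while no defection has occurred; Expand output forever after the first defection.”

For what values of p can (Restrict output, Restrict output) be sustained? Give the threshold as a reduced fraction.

37/70

Expected cooperation value is 54 + p·54 + p²·54 + … = 54/(1−p); deviation gives 91 + p·21/(1−p).
54 ≥ 91(1−p) + 21p ⇒ 70p ≥ 37 ⇒ p ≥ 37/70.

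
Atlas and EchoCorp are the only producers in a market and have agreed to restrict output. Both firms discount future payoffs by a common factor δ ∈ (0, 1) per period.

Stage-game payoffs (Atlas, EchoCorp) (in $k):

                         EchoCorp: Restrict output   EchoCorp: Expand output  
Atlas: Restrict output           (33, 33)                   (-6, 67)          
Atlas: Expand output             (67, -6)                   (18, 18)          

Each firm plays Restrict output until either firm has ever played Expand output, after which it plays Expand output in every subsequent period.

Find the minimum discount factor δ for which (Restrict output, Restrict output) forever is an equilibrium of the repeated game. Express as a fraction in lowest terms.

34/49

One-period gain from deviating is 67 − 33 = 34. The loss is 33 − 18 = 15 in every subsequent period, with present value 15·δ/(1−δ).
Deviation is unprofitable when 15·δ/(1−δ) ≥ 34, i.e. δ/(1−δ) ≥ 34/15.
Equivalently δ ≥ 34/(34+15) = 34/49.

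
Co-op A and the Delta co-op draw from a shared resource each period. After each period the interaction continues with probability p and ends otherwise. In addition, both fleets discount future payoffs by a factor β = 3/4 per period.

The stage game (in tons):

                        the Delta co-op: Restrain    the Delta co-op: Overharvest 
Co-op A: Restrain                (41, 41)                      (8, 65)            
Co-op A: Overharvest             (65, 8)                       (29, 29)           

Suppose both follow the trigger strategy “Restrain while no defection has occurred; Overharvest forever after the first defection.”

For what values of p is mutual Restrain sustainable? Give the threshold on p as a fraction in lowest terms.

With continuation probability p and discount β, the effective per-period discount factor is βp.
Grim-trigger IC: βp ≥ (65−41)/(65−29) = 2/3.
So p ≥ (2/3)/(3/4) = 8/9.

8/9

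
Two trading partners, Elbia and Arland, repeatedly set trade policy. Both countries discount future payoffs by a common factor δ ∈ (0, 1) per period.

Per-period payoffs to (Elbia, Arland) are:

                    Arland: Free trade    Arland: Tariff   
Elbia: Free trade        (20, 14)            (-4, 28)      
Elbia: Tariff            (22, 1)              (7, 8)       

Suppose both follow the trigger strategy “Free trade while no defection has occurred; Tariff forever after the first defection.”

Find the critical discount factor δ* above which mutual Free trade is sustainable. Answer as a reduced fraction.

7/10

For Elbia: deviation gain 22−20 = 2, per-period punishment loss 20−7 = 13. IC gives δ ≥ 2/15.
For Arland: gain 14, loss 6 per period, so δ ≥ 14/20 = 7/10.
The tighter constraint is Arland's, so cooperation needs δ ≥ 7/10.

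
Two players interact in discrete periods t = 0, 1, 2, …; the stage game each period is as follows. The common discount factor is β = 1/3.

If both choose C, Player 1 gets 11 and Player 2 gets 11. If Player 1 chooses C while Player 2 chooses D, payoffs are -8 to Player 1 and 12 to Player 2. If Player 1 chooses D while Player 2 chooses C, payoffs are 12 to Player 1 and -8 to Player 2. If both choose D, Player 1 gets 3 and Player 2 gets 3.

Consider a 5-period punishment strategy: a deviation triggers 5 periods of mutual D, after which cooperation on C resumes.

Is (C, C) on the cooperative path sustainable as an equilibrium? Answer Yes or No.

Yes

Comparing payoff streams over the 6 periods until play realigns: cooperate → 11(1+β+…+β^5); deviate → 12 + 3(β+…+β^5).
Cooperation is sustained iff (11−3)(β+…+β^5) ≥ 12−11.
β+…+β^5 = 1/3·(1−(1/3)^5)/(1−1/3) = 0.4979, and (12−11)/(11−3) = 0.1250.
0.4979 ≥ 0.1250, so cooperation is sustainable.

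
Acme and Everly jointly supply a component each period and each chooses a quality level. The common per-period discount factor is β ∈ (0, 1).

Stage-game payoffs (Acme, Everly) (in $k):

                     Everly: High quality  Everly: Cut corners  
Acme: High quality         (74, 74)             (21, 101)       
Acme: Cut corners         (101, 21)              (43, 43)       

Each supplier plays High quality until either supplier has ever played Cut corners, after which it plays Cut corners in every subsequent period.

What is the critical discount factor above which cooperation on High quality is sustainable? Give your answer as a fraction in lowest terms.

27/58

74/(1−β) ≥ 101 + 43β/(1−β)
74 ≥ 101 − 58β
β ≥ 27/58.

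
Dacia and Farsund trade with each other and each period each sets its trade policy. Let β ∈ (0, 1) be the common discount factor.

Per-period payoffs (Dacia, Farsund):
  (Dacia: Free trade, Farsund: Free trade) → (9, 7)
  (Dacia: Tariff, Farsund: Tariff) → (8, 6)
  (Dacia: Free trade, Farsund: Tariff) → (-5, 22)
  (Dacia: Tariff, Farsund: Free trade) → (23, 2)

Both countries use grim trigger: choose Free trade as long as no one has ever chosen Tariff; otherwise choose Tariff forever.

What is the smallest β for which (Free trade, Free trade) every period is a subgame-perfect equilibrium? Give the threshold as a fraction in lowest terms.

15/16

Dacia: cooperation gives 9 each period; deviation gives 23 once then 8 forever.
  9/(1−β) ≥ 23 + 8β/(1−β) ⇒ β ≥ 14/15.
Farsund: cooperation gives 7 each period; deviation gives 22 once then 6 forever.
  β ≥ 15/16.
Both must hold, so the binding constraint is Farsund's: β ≥ 15/16.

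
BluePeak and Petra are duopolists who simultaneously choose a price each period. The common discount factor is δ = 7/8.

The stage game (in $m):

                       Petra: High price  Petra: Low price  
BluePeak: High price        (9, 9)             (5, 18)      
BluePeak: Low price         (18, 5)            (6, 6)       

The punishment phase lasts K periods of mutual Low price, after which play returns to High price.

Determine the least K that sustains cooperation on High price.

5

Need Σ_{k=1}^{K} δ^k ≥ (18−9)/(9−6) = 3.0000 at δ = 7/8.
At K = 4 the sum is 2.8967 < 3.0000; at K = 5 it is 3.4096 ≥ 3.0000.
So the minimum punishment length is K = 5.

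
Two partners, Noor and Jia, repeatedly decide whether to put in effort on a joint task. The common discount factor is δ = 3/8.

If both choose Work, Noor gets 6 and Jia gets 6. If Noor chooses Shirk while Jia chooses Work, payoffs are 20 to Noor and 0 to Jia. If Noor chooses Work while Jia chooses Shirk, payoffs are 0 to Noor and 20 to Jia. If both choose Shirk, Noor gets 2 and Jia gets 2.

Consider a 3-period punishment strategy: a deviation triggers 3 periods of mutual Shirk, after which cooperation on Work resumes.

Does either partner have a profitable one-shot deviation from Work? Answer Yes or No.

Yes

IC: δ+…+δ^3 ≥ (20−6)/(6−2) = 7/2.
At δ = 3/8: partial sum = 0.5684 < 3.5000. Cooperation not sustainable.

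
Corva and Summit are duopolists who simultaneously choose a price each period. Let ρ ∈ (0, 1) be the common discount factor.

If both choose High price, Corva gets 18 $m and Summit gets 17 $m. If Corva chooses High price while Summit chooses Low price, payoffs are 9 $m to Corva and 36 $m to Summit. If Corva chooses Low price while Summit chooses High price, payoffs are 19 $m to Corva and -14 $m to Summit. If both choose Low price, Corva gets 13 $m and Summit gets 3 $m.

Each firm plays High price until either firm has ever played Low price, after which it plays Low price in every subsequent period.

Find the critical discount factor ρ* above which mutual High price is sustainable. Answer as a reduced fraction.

Corva: cooperation gives 18 each period; deviation gives 19 once then 13 forever.
  18/(1−ρ) ≥ 19 + 13ρ/(1−ρ) ⇒ ρ ≥ 1/6.
Summit: cooperation gives 17 each period; deviation gives 36 once then 3 forever.
  ρ ≥ 19/33.
Both must hold, so the binding constraint is Summit's: ρ ≥ 19/33.

19/33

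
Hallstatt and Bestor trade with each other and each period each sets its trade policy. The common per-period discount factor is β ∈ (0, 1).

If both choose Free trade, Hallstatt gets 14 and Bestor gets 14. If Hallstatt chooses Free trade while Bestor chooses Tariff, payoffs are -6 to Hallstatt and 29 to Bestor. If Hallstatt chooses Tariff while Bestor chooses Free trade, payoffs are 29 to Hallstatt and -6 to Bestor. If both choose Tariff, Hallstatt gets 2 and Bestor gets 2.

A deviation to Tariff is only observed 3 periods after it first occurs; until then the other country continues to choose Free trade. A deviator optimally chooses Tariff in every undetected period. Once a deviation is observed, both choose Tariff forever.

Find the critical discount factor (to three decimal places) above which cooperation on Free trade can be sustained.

0.822

Deviating for the 3 undetected periods gains 29−14 = 15 per period over cooperation, then loses 14−2 = 12 per period forever once punishment starts.
Gain: 15(1 + β + … + β^2); loss: 12·β^3/(1−β).
No profitable deviation ⇔ 15(1−β^3) ≤ 12·β^3, i.e. β^3 ≥ 15/(15+12) = 5/9.
Hence β ≥ (5/9)^(1/3) ≈ 0.822.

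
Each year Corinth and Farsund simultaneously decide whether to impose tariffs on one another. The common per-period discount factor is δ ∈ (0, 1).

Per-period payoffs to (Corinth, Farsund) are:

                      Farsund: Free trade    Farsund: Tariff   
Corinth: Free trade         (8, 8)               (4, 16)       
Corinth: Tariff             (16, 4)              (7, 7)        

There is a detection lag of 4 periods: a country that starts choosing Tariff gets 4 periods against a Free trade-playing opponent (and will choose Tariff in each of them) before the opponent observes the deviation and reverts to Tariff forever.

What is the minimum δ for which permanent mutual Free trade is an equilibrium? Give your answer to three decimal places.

0.971

Deviating for the 4 undetected periods gains 16−8 = 8 per period over cooperation, then loses 8−7 = 1 per period forever once punishment starts.
Gain: 8(1 + δ + … + δ^3); loss: 1·δ^4/(1−δ).
No profitable deviation ⇔ 8(1−δ^4) ≤ 1·δ^4, i.e. δ^4 ≥ 8/(8+1) = 8/9.
Hence δ ≥ (8/9)^(1/4) ≈ 0.971.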